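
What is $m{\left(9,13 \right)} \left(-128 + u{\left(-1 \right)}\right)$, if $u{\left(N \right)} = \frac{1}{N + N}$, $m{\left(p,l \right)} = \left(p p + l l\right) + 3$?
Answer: $- \frac{65021}{2} \approx -32511.0$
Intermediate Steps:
$m{\left(p,l \right)} = 3 + l^{2} + p^{2}$ ($m{\left(p,l \right)} = \left(p^{2} + l^{2}\right) + 3 = \left(l^{2} + p^{2}\right) + 3 = 3 + l^{2} + p^{2}$)
$u{\left(N \right)} = \frac{1}{2 N}$
$m{\left(9,13 \right)} \left(-128 + u{\left(-1 \right)}\right) = \left(3 + 13^{2} + 9^{2}\right) \left(-128 + \frac{1}{2 \left(-1\right)}\right) = \left(3 + 169 + 81\right) \left(-128 + \frac{1}{2} \left(-1\right)\right) = 253 \left(-128 - \frac{1}{2}\right) = 253 \left(- \frac{257}{2}\right) = - \frac{65021}{2}$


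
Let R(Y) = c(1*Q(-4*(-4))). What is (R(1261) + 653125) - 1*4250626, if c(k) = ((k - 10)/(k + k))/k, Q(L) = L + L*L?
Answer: -266157513853/73984 ≈ -3.5975e+6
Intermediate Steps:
Q(L) = L + L²
c(k) = (-10 + k)/(2*k²) (c(k) = ((-10 + k)/((2*k)))/k = ((-10 + k)*(1/(2*k)))/k = ((-10 + k)/(2*k))/k = (-10 + k)/(2*k²))
R(Y) = 131/73984 (R(Y) = (-10 + 1*((-4*(-4))*(1 - 4*(-4))))/(2*(1*((-4*(-4))*(1 - 4*(-4))))²) = (-10 + 1*(16*(1 + 16)))/(2*(1*(16*(1 + 16)))²) = (-10 + 1*(16*17))/(2*(1*(16*17))²) = (-10 + 1*272)/(2*(1*272)²) = (½)*(-10 + 272)/272² = (½)*(1/73984)*262 = 131/73984)
(R(1261) + 653125) - 1*4250626 = (131/73984 + 653125) - 1*4250626 = 48320800131/73984 - 4250626 = -266157513853/73984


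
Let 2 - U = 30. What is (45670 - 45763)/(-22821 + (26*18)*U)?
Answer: 31/11975 ≈ 0.0025887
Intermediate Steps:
U = -28 (U = 2 - 1*30 = 2 - 30 = -28)
(45670 - 45763)/(-22821 + (26*18)*U) = (45670 - 45763)/(-22821 + (26*18)*(-28)) = -93/(-22821 + 468*(-28)) = -93/(-22821 - 13104) = -93/(-35925) = -93*(-1/35925) = 31/11975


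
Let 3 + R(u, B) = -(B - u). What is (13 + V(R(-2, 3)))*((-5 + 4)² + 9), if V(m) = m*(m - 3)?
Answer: 1010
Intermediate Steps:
R(u, B) = -3 + u - B (R(u, B) = -3 - (B - u) = -3 + (u - B) = -3 + u - B)
V(m) = m*(-3 + m)
(13 + V(R(-2, 3)))*((-5 + 4)² + 9) = (13 + (-3 - 2 - 1*3)*(-3 + (-3 - 2 - 1*3)))*((-5 + 4)² + 9) = (13 + (-3 - 2 - 3)*(-3 + (-3 - 2 - 3)))*((-1)² + 9) = (13 - 8*(-3 - 8))*(1 + 9) = (13 - 8*(-11))*10 = (13 + 88)*10 = 101*10 = 1010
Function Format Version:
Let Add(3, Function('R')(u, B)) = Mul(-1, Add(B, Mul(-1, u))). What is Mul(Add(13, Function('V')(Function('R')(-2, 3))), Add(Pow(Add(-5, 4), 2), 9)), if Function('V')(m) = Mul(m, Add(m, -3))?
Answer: 1010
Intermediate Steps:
Function('R')(u, B) = Add(-3, u, Mul(-1, B)) (Function('R')(u, B) = Add(-3, Mul(-1, Add(B, Mul(-1, u)))) = Add(-3, Add(u, Mul(-1, B))) = Add(-3, u, Mul(-1, B)))
Function('V')(m) = Mul(m, Add(-3, m))
Mul(Add(13, Function('V')(Function('R')(-2, 3))), Add(Pow(Add(-5, 4), 2), 9)) = Mul(Add(13, Mul(Add(-3, -2, Mul(-1, 3)), Add(-3, Add(-3, -2, Mul(-1, 3))))), Add(Pow(Add(-5, 4), 2), 9)) = Mul(Add(13, Mul(Add(-3, -2, -3), Add(-3, Add(-3, -2, -3)))), Add(Pow(-1, 2), 9)) = Mul(Add(13, Mul(-8, Add(-3, -8))), Add(1, 9)) = Mul(Add(13, Mul(-8, -11)), 10) = Mul(Add(13, 88), 10) = Mul(101, 10) = 1010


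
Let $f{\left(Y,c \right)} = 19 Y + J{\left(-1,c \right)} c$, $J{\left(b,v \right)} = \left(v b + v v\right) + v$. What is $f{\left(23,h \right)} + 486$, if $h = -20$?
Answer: $-7077$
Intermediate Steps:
$J{\left(b,v \right)} = v + v^{2} + b v$ ($J{\left(b,v \right)} = \left(b v + v^{2}\right) + v = \left(v^{2} + b v\right) + v = v + v^{2} + b v$)
$f{\left(Y,c \right)} = c^{3} + 19 Y$ ($f{\left(Y,c \right)} = 19 Y + c \left(1 - 1 + c\right) c = 19 Y + c c c = 19 Y + c^{2} c = 19 Y + c^{3} = c^{3} + 19 Y$)
$f{\left(23,h \right)} + 486 = \left(\left(-20\right)^{3} + 19 \cdot 23\right) + 486 = \left(-8000 + 437\right) + 486 = -7563 + 486 = -7077$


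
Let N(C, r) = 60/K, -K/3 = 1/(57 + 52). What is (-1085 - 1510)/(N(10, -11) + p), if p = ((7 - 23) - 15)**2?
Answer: 2595/1219 ≈ 2.1288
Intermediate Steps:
p = 961 (p = (-16 - 15)**2 = (-31)**2 = 961)
K = -3/109 (K = -3/(57 + 52) = -3/109 ≈ -0.027523)
N(C, r) = -2180 (N(C, r) = 60/(-3/109) = 60*(-109/3) = -2180)
(-1085 - 1510)/(N(10, -11) + p) = (-1085 - 1510)/(-2180 + 961) = -2595/(-1219) = -2595*(-1/1219) = 2595/1219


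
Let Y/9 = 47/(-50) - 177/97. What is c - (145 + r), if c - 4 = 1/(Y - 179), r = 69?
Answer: -207659360/988831 ≈ -210.00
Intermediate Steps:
Y = -120681/4850 (Y = 9*(47/(-50) - 177/97) = 9*(47*(-1/50) - 177*1/97) = 9*(-47/50 - 177/97) = 9*(-13409/4850) = -120681/4850 ≈ -24.883)
c = 3950474/988831 (c = 4 + 1/(-120681/4850 - 179) = 4 + 1/(-988831/4850) = 4 - 4850/988831 = 3950474/988831 ≈ 3.9951)
c - (145 + r) = 3950474/988831 - (145 + 69) = 3950474/988831 - 1*214 = 3950474/988831 - 214 = -207659360/988831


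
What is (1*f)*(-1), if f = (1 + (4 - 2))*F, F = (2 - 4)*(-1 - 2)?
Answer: -18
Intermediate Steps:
F = 6 (F = -2*(-3) = 6)
f = 18 (f = (1 + (4 - 2))*6 = (1 + 2)*6 = 3*6 = 18)
(1*f)*(-1) = (1*18)*(-1) = 18*(-1) = -18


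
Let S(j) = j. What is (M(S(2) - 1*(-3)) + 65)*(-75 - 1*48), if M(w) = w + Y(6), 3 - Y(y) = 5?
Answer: -8364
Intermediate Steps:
Y(y) = -2 (Y(y) = 3 - 1*5 = 3 - 5 = -2)
M(w) = -2 + w (M(w) = w - 2 = -2 + w)
(M(S(2) - 1*(-3)) + 65)*(-75 - 1*48) = ((-2 + (2 - 1*(-3))) + 65)*(-75 - 1*48) = ((-2 + (2 + 3)) + 65)*(-75 - 48) = ((-2 + 5) + 65)*(-123) = (3 + 65)*(-123) = 68*(-123) = -8364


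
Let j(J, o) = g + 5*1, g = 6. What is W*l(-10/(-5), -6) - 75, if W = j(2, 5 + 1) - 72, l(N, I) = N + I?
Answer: 169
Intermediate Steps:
l(N, I) = I + N
j(J, o) = 11 (j(J, o) = 6 + 5*1 = 6 + 5 = 11)
W = -61 (W = 11 - 72 = -61)
W*l(-10/(-5), -6) - 75 = -61*(-6 - 10/(-5)) - 75 = -61*(-6 - 10*(-⅕)) - 75 = -61*(-6 + 2) - 75 = -61*(-4) - 75 = 244 - 75 = 169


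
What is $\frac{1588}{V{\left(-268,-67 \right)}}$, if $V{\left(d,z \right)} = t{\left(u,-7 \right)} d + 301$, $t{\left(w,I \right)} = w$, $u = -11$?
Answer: $\frac{1588}{3249} \approx 0.48877$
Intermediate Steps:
$V{\left(d,z \right)} = 301 - 11 d$ ($V{\left(d,z \right)} = - 11 d + 301 = 301 - 11 d$)
$\frac{1588}{V{\left(-268,-67 \right)}} = \frac{1588}{301 - -2948} = \frac{1588}{301 + 2948} = \frac{1588}{3249}$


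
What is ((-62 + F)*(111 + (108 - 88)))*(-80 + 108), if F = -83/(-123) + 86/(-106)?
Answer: -1485789424/6519 ≈ -2.2792e+5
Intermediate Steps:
F = -890/6519 (F = -83*(-1/123) + 86*(-1/106) = 83/123 - 43/53 = -890/6519 ≈ -0.13652)
((-62 + F)*(111 + (108 - 88)))*(-80 + 108) = ((-62 - 890/6519)*(111 + (108 - 88)))*(-80 + 108) = -405068*(111 + 20)/6519*28 = -405068/6519*131*28 = -53063908/6519*28 = -1485789424/6519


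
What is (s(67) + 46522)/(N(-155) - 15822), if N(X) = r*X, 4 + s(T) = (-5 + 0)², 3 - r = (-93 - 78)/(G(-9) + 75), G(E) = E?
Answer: -1023946/367149 ≈ -2.7889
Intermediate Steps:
r = 123/22 (r = 3 - (-93 - 78)/(-9 + 75) = 3 - (-171)/66 = 3 - 1*(-57/22) = 3 + 57/22 = 123/22 ≈ 5.5909)
s(T) = 21 (s(T) = -4 + (-5 + 0)² = -4 + (-5)² = -4 + 25 = 21)
N(X) = 123*X/22
(s(67) + 46522)/(N(-155) - 15822) = (21 + 46522)/((123/22)*(-155) - 15822) = 46543/(-19065/22 - 15822) = 46543/(-367149/22) = 46543*(-22/367149) = -1023946/367149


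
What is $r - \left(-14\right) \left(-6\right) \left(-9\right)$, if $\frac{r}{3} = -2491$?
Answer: $-6717$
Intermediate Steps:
$r = -7473$ ($r = 3 \left(-2491\right) = -7473$)
$r - \left(-14\right) \left(-6\right) \left(-9\right) = -7473 - \left(-14\right) \left(-6\right) \left(-9\right) = -7473 - 84 \left(-9\right) = -7473 - -756 = -7473 + 756 = -6717$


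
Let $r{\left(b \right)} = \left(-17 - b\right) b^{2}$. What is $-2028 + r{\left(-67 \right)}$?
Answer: $222422$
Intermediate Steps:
$r{\left(b \right)} = b^{2} \left(-17 - b\right)$
$-2028 + r{\left(-67 \right)} = -2028 + \left(-67\right)^{2} \left(-17 - -67\right) = -2028 + 4489 \left(-17 + 67\right) = -2028 + 4489 \cdot 50 = -2028 + 224450 = 222422$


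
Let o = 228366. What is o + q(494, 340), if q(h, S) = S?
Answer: 228706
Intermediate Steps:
o + q(494, 340) = 228366 + 340 = 228706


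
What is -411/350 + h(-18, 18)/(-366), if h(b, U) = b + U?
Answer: -411/350 ≈ -1.1743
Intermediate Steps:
h(b, U) = U + b
-411/350 + h(-18, 18)/(-366) = -411/350 + (18 - 18)/(-366) = -411*1/350 + 0*(-1/366) = -411/350 + 0 = -411/350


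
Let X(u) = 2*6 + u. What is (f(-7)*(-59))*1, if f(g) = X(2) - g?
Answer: -1239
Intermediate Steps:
X(u) = 12 + u
f(g) = 14 - g (f(g) = (12 + 2) - g = 14 - g)
(f(-7)*(-59))*1 = ((14 - 1*(-7))*(-59))*1 = ((14 + 7)*(-59))*1 = (21*(-59))*1 = -1239*1 = -1239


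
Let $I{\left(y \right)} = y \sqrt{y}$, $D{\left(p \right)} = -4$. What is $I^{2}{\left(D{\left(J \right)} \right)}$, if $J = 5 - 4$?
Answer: $-64$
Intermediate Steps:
$J = 1$ ($J = 5 - 4 = 1$)
$I{\left(y \right)} = y^{\frac{3}{2}}$
$I^{2}{\left(D{\left(J \right)} \right)} = \left(\left(-4\right)^{\frac{3}{2}}\right)^{2} = \left(- 8 i\right)^{2} = -64$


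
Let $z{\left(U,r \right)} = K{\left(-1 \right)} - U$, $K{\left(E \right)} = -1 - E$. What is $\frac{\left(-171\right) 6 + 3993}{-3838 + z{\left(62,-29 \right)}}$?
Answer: $- \frac{989}{1300} \approx -0.76077$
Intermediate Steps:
$z{\left(U,r \right)} = - U$ ($z{\left(U,r \right)} = \left(-1 - -1\right) - U = \left(-1 + 1\right) - U = 0 - U = - U$)
$\frac{\left(-171\right) 6 + 3993}{-3838 + z{\left(62,-29 \right)}} = \frac{\left(-171\right) 6 + 3993}{-3838 - 62} = \frac{-1026 + 3993}{-3838 - 62} = \frac{2967}{-3900} = 2967 \left(- \frac{1}{3900}\right) = - \frac{989}{1300}$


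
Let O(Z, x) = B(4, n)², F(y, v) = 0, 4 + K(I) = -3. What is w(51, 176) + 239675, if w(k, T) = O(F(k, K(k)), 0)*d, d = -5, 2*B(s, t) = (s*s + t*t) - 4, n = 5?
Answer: 951855/4 ≈ 2.3796e+5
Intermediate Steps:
K(I) = -7 (K(I) = -4 - 3 = -7)
B(s, t) = -2 + s²/2 + t²/2 (B(s, t) = ((s*s + t*t) - 4)/2 = ((s² + t²) - 4)/2 = (-4 + s² + t²)/2 = -2 + s²/2 + t²/2)
O(Z, x) = 1369/4 (O(Z, x) = (-2 + (½)*4² + (½)*5²)² = (-2 + (½)*16 + (½)*25)² = (-2 + 8 + 25/2)² = (37/2)² = 1369/4)
w(k, T) = -6845/4 (w(k, T) = (1369/4)*(-5) = -6845/4)
w(51, 176) + 239675 = -6845/4 + 239675 = 951855/4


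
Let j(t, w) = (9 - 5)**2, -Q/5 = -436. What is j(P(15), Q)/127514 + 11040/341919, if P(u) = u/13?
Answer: 235537544/7266576561 ≈ 0.032414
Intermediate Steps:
Q = 2180 (Q = -5*(-436) = 2180)
P(u) = u/13 (P(u) = u*(1/13) = u/13)
j(t, w) = 16 (j(t, w) = 4**2 = 16)
j(P(15), Q)/127514 + 11040/341919 = 16/127514 + 11040/341919 = 16*(1/127514) + 11040*(1/341919) = 8/63757 + 3680/113973 = 235537544/7266576561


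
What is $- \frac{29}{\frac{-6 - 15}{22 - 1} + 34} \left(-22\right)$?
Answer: $\frac{58}{3} \approx 19.333$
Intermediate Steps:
$- \frac{29}{\frac{-6 - 15}{22 - 1} + 34} \left(-22\right) = - \frac{29}{- \frac{21}{21} + 34} \left(-22\right) = - \frac{29}{\left(-21\right) \frac{1}{21} + 34} \left(-22\right) = - \frac{29}{-1 + 34} \left(-22\right) = - \frac{29}{33} \left(-22\right) = \left(-29\right) \frac{1}{33} \left(-22\right) = \left(- \frac{29}{33}\right) \left(-22\right) = \frac{58}{3}$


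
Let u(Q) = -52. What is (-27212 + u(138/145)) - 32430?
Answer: -59694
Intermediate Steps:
(-27212 + u(138/145)) - 32430 = (-27212 - 52) - 32430 = -27264 - 32430 = -59694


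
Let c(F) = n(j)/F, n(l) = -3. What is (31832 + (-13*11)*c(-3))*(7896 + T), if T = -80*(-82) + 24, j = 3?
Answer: 458856720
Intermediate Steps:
c(F) = -3/F
T = 6584 (T = 6560 + 24 = 6584)
(31832 + (-13*11)*c(-3))*(7896 + T) = (31832 + (-13*11)*(-3/(-3)))*(7896 + 6584) = (31832 - (-429)*(-1)/3)*14480 = (31832 - 143*1)*14480 = (31832 - 143)*14480 = 31689*14480 = 458856720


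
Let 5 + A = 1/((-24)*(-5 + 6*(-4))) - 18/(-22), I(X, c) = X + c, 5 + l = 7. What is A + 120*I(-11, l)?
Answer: -8300485/7656 ≈ -1084.2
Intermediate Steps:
l = 2 (l = -5 + 7 = 2)
A = -32005/7656 (A = -5 + (1/((-24)*(-5 + 6*(-4))) - 18/(-22)) = -5 + (-1/(24*(-5 - 24)) - 18*(-1/22)) = -5 + (-1/24/(-29) + 9/11) = -5 + (-1/24*(-1/29) + 9/11) = -5 + (1/696 + 9/11) = -5 + 6275/7656 = -32005/7656 ≈ -4.1804)
A + 120*I(-11, l) = -32005/7656 + 120*(-11 + 2) = -32005/7656 + 120*(-9) = -32005/7656 - 1080 = -8300485/7656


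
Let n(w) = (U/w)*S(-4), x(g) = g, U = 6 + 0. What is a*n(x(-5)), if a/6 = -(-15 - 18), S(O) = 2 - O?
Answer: -7128/5 ≈ -1425.6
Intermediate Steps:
U = 6
n(w) = 36/w (n(w) = (6/w)*(2 - 1*(-4)) = (6/w)*(2 + 4) = (6/w)*6 = 36/w)
a = 198 (a = 6*(-(-15 - 18)) = 6*(-1*(-33)) = 6*33 = 198)
a*n(x(-5)) = 198*(36/(-5)) = 198*(36*(-1/5)) = 198*(-36/5) = -7128/5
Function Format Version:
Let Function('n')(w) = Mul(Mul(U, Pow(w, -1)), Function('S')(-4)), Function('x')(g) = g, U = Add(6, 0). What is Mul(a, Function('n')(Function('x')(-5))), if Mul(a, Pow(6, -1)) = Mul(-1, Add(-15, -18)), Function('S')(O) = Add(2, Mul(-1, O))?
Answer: Rational(-7128, 5) ≈ -1425.6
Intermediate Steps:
U = 6
Function('n')(w) = Mul(36, Pow(w, -1)) (Function('n')(w) = Mul(Mul(6, Pow(w, -1)), Add(2, Mul(-1, -4))) = Mul(Mul(6, Pow(w, -1)), Add(2, 4)) = Mul(Mul(6, Pow(w, -1)), 6) = Mul(36, Pow(w, -1)))
a = 198 (a = Mul(6, Mul(-1, Add(-15, -18))) = Mul(6, Mul(-1, -33)) = Mul(6, 33) = 198)
Mul(a, Function('n')(Function('x')(-5))) = Mul(198, Mul(36, Pow(-5, -1))) = Mul(198, Mul(36, Rational(-1, 5))) = Mul(198, Rational(-36, 5)) = Rational(-7128, 5)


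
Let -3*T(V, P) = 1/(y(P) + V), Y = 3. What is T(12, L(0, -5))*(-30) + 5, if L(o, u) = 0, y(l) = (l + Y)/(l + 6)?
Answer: 29/5 ≈ 5.8000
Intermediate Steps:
y(l) = (3 + l)/(6 + l) (y(l) = (l + 3)/(l + 6) = (3 + l)/(6 + l))
T(V, P) = -1/(3*(V + (3 + P)/(6 + P))) (T(V, P) = -1/(3*((3 + P)/(6 + P) + V)) = -1/(3*(V + (3 + P)/(6 + P))))
T(12, L(0, -5))*(-30) + 5 = ((-2 - 1/3*0)/(3 + 0 + 12*(6 + 0)))*(-30) + 5 = ((-2 + 0)/(3 + 0 + 12*6))*(-30) + 5 = (-2/(3 + 0 + 72))*(-30) + 5 = (-2/75)*(-30) + 5 = ((1/75)*(-2))*(-30) + 5 = -2/75*(-30) + 5 = 4/5 + 5 = 29/5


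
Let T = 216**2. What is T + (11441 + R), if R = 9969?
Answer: 68066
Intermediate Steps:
T = 46656
T + (11441 + R) = 46656 + (11441 + 9969) = 46656 + 21410 = 68066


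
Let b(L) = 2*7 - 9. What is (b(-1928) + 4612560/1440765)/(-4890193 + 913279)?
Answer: -787759/381986566614 ≈ -2.0623e-6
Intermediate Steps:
b(L) = 5 (b(L) = 14 - 9 = 5)
(b(-1928) + 4612560/1440765)/(-4890193 + 913279) = (5 + 4612560/1440765)/(-4890193 + 913279) = (5 + 4612560*(1/1440765))/(-3976914) = (5 + 307504/96051)*(-1/3976914) = (787759/96051)*(-1/3976914) = -787759/381986566614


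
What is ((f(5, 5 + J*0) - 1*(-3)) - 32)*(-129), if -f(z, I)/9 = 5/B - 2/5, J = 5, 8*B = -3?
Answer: -61017/5 ≈ -12203.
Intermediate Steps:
B = -3/8 (B = (⅛)*(-3) = -3/8 ≈ -0.37500)
f(z, I) = 618/5 (f(z, I) = -9*(5/(-3/8) - 2/5) = -9*(5*(-8/3) - 2*⅕) = -9*(-40/3 - ⅖) = -9*(-206/15) = 618/5)
((f(5, 5 + J*0) - 1*(-3)) - 32)*(-129) = ((618/5 - 1*(-3)) - 32)*(-129) = ((618/5 + 3) - 32)*(-129) = (633/5 - 32)*(-129) = (473/5)*(-129) = -61017/5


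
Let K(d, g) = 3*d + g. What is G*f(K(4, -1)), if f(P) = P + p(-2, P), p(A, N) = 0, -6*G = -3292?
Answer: 18106/3 ≈ 6035.3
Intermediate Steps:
G = 1646/3 (G = -⅙*(-3292) = 1646/3 ≈ 548.67)
K(d, g) = g + 3*d
f(P) = P (f(P) = P + 0 = P)
G*f(K(4, -1)) = 1646*(-1 + 3*4)/3 = 1646*(-1 + 12)/3 = (1646/3)*11 = 18106/3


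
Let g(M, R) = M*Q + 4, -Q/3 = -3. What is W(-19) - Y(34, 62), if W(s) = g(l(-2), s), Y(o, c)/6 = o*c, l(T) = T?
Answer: -12662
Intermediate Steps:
Q = 9 (Q = -3*(-3) = 9)
Y(o, c) = 6*c*o (Y(o, c) = 6*(o*c) = 6*(c*o) = 6*c*o)
g(M, R) = 4 + 9*M (g(M, R) = M*9 + 4 = 9*M + 4 = 4 + 9*M)
W(s) = -14 (W(s) = 4 + 9*(-2) = 4 - 18 = -14)
W(-19) - Y(34, 62) = -14 - 6*62*34 = -14 - 1*12648 = -14 - 12648 = -12662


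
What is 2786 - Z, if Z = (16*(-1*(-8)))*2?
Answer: 2530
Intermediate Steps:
Z = 256 (Z = (16*8)*2 = 128*2 = 256)
2786 - Z = 2786 - 1*256 = 2786 - 256 = 2530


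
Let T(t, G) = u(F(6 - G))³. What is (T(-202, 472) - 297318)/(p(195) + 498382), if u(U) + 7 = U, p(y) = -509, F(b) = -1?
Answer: -297830/497873 ≈ -0.59820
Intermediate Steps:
u(U) = -7 + U
T(t, G) = -512 (T(t, G) = (-7 - 1)³ = (-8)³ = -512)
(T(-202, 472) - 297318)/(p(195) + 498382) = (-512 - 297318)/(-509 + 498382) = -297830/497873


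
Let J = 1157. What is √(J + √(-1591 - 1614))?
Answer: √(1157 + I*√3205) ≈ 34.025 + 0.8319*I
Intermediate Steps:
√(J + √(-1591 - 1614)) = √(1157 + √(-1591 - 1614)) = √(1157 + √(-3205)) = √(1157 + I*√3205)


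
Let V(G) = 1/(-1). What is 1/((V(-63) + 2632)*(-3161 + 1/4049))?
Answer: -4049/33673874328 ≈ -1.2024e-7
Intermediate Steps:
V(G) = -1
1/((V(-63) + 2632)*(-3161 + 1/4049)) = 1/((-1 + 2632)*(-3161 + 1/4049)) = 1/(2631*(-3161 + 1/4049)) = 1/(2631*(-12798888/4049)) = 1/(-33673874328/4049) = -4049/33673874328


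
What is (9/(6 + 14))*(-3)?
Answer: -27/20 ≈ -1.3500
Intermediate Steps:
(9/(6 + 14))*(-3) = (9/20)*(-3) = -27/20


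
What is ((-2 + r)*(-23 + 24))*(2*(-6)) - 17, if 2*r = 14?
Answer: -77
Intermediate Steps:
r = 7 (r = (½)*14 = 7)
((-2 + r)*(-23 + 24))*(2*(-6)) - 17 = ((-2 + 7)*(-23 + 24))*(2*(-6)) - 17 = (5*1)*(-12) - 17 = 5*(-12) - 17 = -60 - 17 = -77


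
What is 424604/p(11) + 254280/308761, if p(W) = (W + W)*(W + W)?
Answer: 32806056791/37360081 ≈ 878.10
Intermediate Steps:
p(W) = 4*W² (p(W) = (2*W)*(2*W) = 4*W²)
424604/p(11) + 254280/308761 = 424604/((4*11²)) + 254280/308761 = 424604/((4*121)) + 254280*(1/308761) = 424604/484 + 254280/308761 = 424604*(1/484) + 254280/308761 = 106151/121 + 254280/308761 = 32806056791/37360081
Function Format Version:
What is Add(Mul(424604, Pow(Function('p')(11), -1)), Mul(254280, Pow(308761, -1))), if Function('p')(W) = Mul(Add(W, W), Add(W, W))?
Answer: Rational(32806056791, 37360081) ≈ 878.10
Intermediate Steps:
Function('p')(W) = Mul(4, Pow(W, 2)) (Function('p')(W) = Mul(Mul(2, W), Mul(2, W)) = Mul(4, Pow(W, 2)))
Add(Mul(424604, Pow(Function('p')(11), -1)), Mul(254280, Pow(308761, -1))) = Add(Mul(424604, Pow(Mul(4, Pow(11, 2)), -1)), Mul(254280, Pow(308761, -1))) = Add(Mul(424604, Pow(Mul(4, 121), -1)), Mul(254280, Rational(1, 308761))) = Add(Mul(424604, Pow(484, -1)), Rational(254280, 308761)) = Add(Mul(424604, Rational(1, 484)), Rational(254280, 308761)) = Add(Rational(106151, 121), Rational(254280, 308761)) = Rational(32806056791, 37360081)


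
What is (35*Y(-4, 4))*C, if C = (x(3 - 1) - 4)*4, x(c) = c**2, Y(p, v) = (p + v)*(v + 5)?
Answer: 0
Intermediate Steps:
Y(p, v) = (5 + v)*(p + v) (Y(p, v) = (p + v)*(5 + v) = (5 + v)*(p + v))
C = 0 (C = ((3 - 1)**2 - 4)*4 = (2**2 - 4)*4 = (4 - 4)*4 = 0*4 = 0)
(35*Y(-4, 4))*C = (35*(4**2 + 5*(-4) + 5*4 - 4*4))*0 = (35*(16 - 20 + 20 - 16))*0 = (35*0)*0 = 0*0 = 0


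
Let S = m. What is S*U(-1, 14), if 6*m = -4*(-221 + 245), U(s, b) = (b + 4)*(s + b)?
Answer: -3744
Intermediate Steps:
U(s, b) = (4 + b)*(b + s)
m = -16 (m = (-4*(-221 + 245))/6 = (-4*24)/6 = (⅙)*(-96) = -16)
S = -16
S*U(-1, 14) = -16*(14² + 4*14 + 4*(-1) + 14*(-1)) = -16*(196 + 56 - 4 - 14) = -16*234 = -3744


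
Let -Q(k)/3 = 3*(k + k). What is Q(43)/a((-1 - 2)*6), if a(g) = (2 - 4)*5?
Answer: 387/5 ≈ 77.400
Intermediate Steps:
Q(k) = -18*k (Q(k) = -9*(k + k) = -9*2*k = -18*k)
a(g) = -10 (a(g) = -2*5 = -10)
Q(43)/a((-1 - 2)*6) = -18*43/(-10) = -774*(-⅒) = 387/5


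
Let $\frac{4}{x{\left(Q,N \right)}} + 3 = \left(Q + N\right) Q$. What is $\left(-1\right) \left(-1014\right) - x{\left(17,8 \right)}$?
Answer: $\frac{213952}{211} \approx 1014.0$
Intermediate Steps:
$x{\left(Q,N \right)} = \frac{4}{-3 + Q \left(N + Q\right)}$ ($x{\left(Q,N \right)} = \frac{4}{-3 + \left(Q + N\right) Q} = \frac{4}{-3 + \left(N + Q\right) Q} = \frac{4}{-3 + Q \left(N + Q\right)}$)
$\left(-1\right) \left(-1014\right) - x{\left(17,8 \right)} = \left(-1\right) \left(-1014\right) - \frac{4}{-3 + 17^{2} + 8 \cdot 17} = 1014 - \frac{4}{-3 + 289 + 136} = 1014 - \frac{4}{422} = 1014 - 4 \cdot \frac{1}{422} = 1014 - \frac{2}{211} = \frac{213952}{211}$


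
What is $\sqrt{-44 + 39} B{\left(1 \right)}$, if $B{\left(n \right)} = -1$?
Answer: $- i \sqrt{5} \approx - 2.2361 i$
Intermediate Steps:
$\sqrt{-44 + 39} B{\left(1 \right)} = \sqrt{-44 + 39} \left(-1\right) = \sqrt{-5} \left(-1\right) = i \sqrt{5} \left(-1\right) = - i \sqrt{5}$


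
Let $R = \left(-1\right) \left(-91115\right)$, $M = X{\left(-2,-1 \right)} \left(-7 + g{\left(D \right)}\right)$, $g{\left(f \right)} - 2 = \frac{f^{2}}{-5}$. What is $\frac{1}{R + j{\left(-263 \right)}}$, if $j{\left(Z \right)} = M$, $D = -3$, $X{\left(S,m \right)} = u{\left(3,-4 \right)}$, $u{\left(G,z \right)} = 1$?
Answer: $\frac{5}{455541} \approx 1.0976 \cdot 10^{-5}$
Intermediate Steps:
$X{\left(S,m \right)} = 1$
$g{\left(f \right)} = 2 - \frac{f^{2}}{5}$ ($g{\left(f \right)} = 2 + \frac{f^{2}}{-5} = 2 + f^{2} \left(- \frac{1}{5}\right) = 2 - \frac{f^{2}}{5}$)
$M = - \frac{34}{5}$ ($M = 1 \left(-7 + \left(2 - \frac{\left(-3\right)^{2}}{5}\right)\right) = 1 \left(-7 + \left(2 - \frac{9}{5}\right)\right) = 1 \left(-7 + \frac{1}{5}\right) = 1 \left(- \frac{34}{5}\right) = - \frac{34}{5} \approx -6.8$)
$R = 91115$
$j{\left(Z \right)} = - \frac{34}{5}$
$\frac{1}{R + j{\left(-263 \right)}} = \frac{1}{91115 - \frac{34}{5}} = \frac{1}{\frac{455541}{5}} = \frac{5}{455541}$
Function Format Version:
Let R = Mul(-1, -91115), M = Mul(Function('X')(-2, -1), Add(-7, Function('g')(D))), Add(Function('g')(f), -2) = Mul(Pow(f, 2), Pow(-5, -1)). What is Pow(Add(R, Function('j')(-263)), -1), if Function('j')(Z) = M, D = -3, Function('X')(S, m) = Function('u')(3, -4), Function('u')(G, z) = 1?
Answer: Rational(5, 455541) ≈ 1.0976e-5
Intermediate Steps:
Function('X')(S, m) = 1
Function('g')(f) = Add(2, Mul(Rational(-1, 5), Pow(f, 2))) (Function('g')(f) = Add(2, Mul(Pow(f, 2), Pow(-5, -1))) = Add(2, Mul(Pow(f, 2), Rational(-1, 5))) = Add(2, Mul(Rational(-1, 5), Pow(f, 2))))
M = Rational(-34, 5) (M = Mul(1, Add(-7, Add(2, Mul(Rational(-1, 5), Pow(-3, 2))))) = Mul(1, Add(-7, Add(2, Mul(Rational(-1, 5), 9)))) = Mul(1, Add(-7, Add(2, Rational(-9, 5)))) = Mul(1, Add(-7, Rational(1, 5))) = Mul(1, Rational(-34, 5)) = Rational(-34, 5) ≈ -6.8000)
R = 91115
Function('j')(Z) = Rational(-34, 5)
Pow(Add(R, Function('j')(-263)), -1) = Pow(Add(91115, Rational(-34, 5)), -1) = Pow(Rational(455541, 5), -1) = Rational(5, 455541)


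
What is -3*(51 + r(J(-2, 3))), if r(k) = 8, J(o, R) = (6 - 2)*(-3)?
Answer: -177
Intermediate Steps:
J(o, R) = -12 (J(o, R) = 4*(-3) = -12)
-3*(51 + r(J(-2, 3))) = -3*(51 + 8) = -3*59 = -177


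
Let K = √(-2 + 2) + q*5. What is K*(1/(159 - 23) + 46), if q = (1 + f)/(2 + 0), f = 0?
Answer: 31285/272 ≈ 115.02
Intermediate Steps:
q = ½ (q = (1 + 0)/(2 + 0) = 1/2 = 1*(½) = ½ ≈ 0.50000)
K = 5/2 (K = √(-2 + 2) + (½)*5 = √0 + 5/2 = 0 + 5/2 = 5/2 ≈ 2.5000)
K*(1/(159 - 23) + 46) = 5*(1/(159 - 23) + 46)/2 = 5*(1/136 + 46)/2 = (5/2)*(6257/136) = 31285/272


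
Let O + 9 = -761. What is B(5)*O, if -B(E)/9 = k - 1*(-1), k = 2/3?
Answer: 11550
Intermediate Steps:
O = -770 (O = -9 - 761 = -770)
k = ⅔ (k = 2*(⅓) = ⅔ ≈ 0.66667)
B(E) = -15 (B(E) = -9*(⅔ - 1*(-1)) = -9*(⅔ + 1) = -9*5/3 = -15)
B(5)*O = -15*(-770) = 11550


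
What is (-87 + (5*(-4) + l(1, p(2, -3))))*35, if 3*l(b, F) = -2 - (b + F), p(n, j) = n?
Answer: -11410/3 ≈ -3803.3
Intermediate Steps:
l(b, F) = -⅔ - F/3 - b/3 (l(b, F) = (-2 - (b + F))/3 = (-2 - (F + b))/3 = (-2 + (-F - b))/3 = (-2 - F - b)/3 = -⅔ - F/3 - b/3)
(-87 + (5*(-4) + l(1, p(2, -3))))*35 = (-87 + (5*(-4) + (-⅔ - ⅓*2 - ⅓*1)))*35 = (-87 + (-20 + (-⅔ - ⅔ - ⅓)))*35 = (-87 + (-20 - 5/3))*35 = (-87 - 65/3)*35 = -326/3*35 = -11410/3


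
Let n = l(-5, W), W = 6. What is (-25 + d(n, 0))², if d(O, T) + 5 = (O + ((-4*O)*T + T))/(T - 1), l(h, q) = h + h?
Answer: 400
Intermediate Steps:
l(h, q) = 2*h
n = -10 (n = 2*(-5) = -10)
d(O, T) = -5 + (O + T - 4*O*T)/(-1 + T) (d(O, T) = -5 + (O + ((-4*O)*T + T))/(T - 1) = -5 + (O + (-4*O*T + T))/(-1 + T) = -5 + (O + (T - 4*O*T))/(-1 + T) = -5 + (O + T - 4*O*T)/(-1 + T))
(-25 + d(n, 0))² = (-25 + (5 - 10 - 4*0 - 4*(-10)*0)/(-1 + 0))² = (-25 + (5 - 10 + 0 + 0)/(-1))² = (-25 - 1*(-5))² = (-25 + 5)² = (-20)² = 400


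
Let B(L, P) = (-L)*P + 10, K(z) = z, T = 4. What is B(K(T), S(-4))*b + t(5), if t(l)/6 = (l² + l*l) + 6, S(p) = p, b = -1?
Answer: 310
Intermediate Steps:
B(L, P) = 10 - L*P (B(L, P) = -L*P + 10 = 10 - L*P)
t(l) = 36 + 12*l² (t(l) = 6*((l² + l*l) + 6) = 6*((l² + l²) + 6) = 6*(2*l² + 6) = 6*(6 + 2*l²) = 36 + 12*l²)
B(K(T), S(-4))*b + t(5) = (10 - 1*4*(-4))*(-1) + (36 + 12*5²) = (10 + 16)*(-1) + (36 + 12*25) = 26*(-1) + (36 + 300) = -26 + 336 = 310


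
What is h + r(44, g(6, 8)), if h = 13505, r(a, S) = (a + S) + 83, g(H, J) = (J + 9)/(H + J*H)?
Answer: 736145/54 ≈ 13632.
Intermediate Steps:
g(H, J) = (9 + J)/(H + H*J)
r(a, S) = 83 + S + a (r(a, S) = (S + a) + 83 = 83 + S + a)
h + r(44, g(6, 8)) = 13505 + (83 + (9 + 8)/(6*(1 + 8)) + 44) = 13505 + (83 + (⅙)*17/9 + 44) = 13505 + (83 + (⅙)*(⅑)*17 + 44) = 13505 + (83 + 17/54 + 44) = 13505 + 6875/54 = 736145/54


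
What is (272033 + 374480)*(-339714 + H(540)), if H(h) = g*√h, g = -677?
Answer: -219629517282 - 2626135806*√15 ≈ -2.2980e+11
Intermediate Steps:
H(h) = -677*√h
(272033 + 374480)*(-339714 + H(540)) = (272033 + 374480)*(-339714 - 4062*√15) = 646513*(-339714 - 4062*√15) = -219629517282 - 2626135806*√15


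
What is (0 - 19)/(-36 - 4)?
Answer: 19/40 ≈ 0.47500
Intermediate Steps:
(0 - 19)/(-36 - 4) = -19/(-40) = -1/40*(-19) = 19/40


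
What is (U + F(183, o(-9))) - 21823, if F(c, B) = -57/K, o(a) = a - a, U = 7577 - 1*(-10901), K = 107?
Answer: -357972/107 ≈ -3345.5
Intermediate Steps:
U = 18478 (U = 7577 + 10901 = 18478)
o(a) = 0
F(c, B) = -57/107
(U + F(183, o(-9))) - 21823 = (18478 - 57/107) - 21823 = 1977089/107 - 21823 = -357972/107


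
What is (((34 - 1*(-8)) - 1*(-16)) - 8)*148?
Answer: 7400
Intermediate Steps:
(((34 - 1*(-8)) - 1*(-16)) - 8)*148 = (((34 + 8) + 16) - 8)*148 = ((42 + 16) - 8)*148 = (58 - 8)*148 = 50*148 = 7400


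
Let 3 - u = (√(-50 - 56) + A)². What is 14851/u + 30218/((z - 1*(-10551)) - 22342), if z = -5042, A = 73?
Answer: (-4411828*√106 + 407724843*I)/(33666*(-2610*I + 73*√106)) ≈ -4.4223 + 0.75653*I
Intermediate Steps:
u = 3 - (73 + I*√106)² (u = 3 - (√(-50 - 56) + 73)² = 3 - (√(-106) + 73)² = 3 - (I*√106 + 73)² = 3 - (73 + I*√106)² ≈ -5220.0 - 1503.2*I)
14851/u + 30218/((z - 1*(-10551)) - 22342) = 14851/(3 - (73 + I*√106)²) + 30218/((-5042 - 1*(-10551)) - 22342) = 14851/(3 - (73 + I*√106)²) + 30218/((-5042 + 10551) - 22342) = 14851/(3 - (73 + I*√106)²) + 30218/(5509 - 22342) = 14851/(3 - (73 + I*√106)²) + 30218/(-16833) = 14851/(3 - (73 + I*√106)²) + 30218*(-1/16833) = 14851/(3 - (73 + I*√106)²) - 30218/16833 = -30218/16833 + 14851/(3 - (73 + I*√106)²)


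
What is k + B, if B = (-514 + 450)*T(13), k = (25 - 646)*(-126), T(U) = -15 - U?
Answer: 80038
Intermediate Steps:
k = 78246 (k = -621*(-126) = 78246)
B = 1792 (B = (-514 + 450)*(-15 - 1*13) = -64*(-15 - 13) = -64*(-28) = 1792)
k + B = 78246 + 1792 = 80038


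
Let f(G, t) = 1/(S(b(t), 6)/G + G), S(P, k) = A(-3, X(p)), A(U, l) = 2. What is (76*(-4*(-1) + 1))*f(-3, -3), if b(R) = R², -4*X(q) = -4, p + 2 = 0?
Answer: -1140/11 ≈ -103.64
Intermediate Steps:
p = -2 (p = -2 + 0 = -2)
X(q) = 1 (X(q) = -¼*(-4) = 1)
S(P, k) = 2
f(G, t) = 1/(G + 2/G) (f(G, t) = 1/(2/G + G) = 1/(G + 2/G))
(76*(-4*(-1) + 1))*f(-3, -3) = (76*(-4*(-1) + 1))*(-3/(2 + (-3)²)) = (76*(4 + 1))*(-3/(2 + 9)) = (76*5)*(-3/11) = 380*(-3*1/11) = 380*(-3/11) = -1140/11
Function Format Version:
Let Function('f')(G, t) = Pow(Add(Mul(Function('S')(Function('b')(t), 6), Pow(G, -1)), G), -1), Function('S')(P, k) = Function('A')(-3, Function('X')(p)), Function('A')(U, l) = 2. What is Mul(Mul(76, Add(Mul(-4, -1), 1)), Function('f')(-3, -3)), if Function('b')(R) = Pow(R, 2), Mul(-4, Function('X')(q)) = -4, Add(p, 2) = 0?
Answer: Rational(-1140, 11) ≈ -103.64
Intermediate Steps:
p = -2 (p = Add(-2, 0) = -2)
Function('X')(q) = 1 (Function('X')(q) = Mul(Rational(-1, 4), -4) = 1)
Function('S')(P, k) = 2
Function('f')(G, t) = Pow(Add(G, Mul(2, Pow(G, -1))), -1) (Function('f')(G, t) = Pow(Add(Mul(2, Pow(G, -1)), G), -1) = Pow(Add(G, Mul(2, Pow(G, -1))), -1))
Mul(Mul(76, Add(Mul(-4, -1), 1)), Function('f')(-3, -3)) = Mul(Mul(76, Add(Mul(-4, -1), 1)), Mul(-3, Pow(Add(2, Pow(-3, 2)), -1))) = Mul(Mul(76, Add(4, 1)), Mul(-3, Pow(Add(2, 9), -1))) = Mul(Mul(76, 5), Mul(-3, Pow(11, -1))) = Mul(380, Mul(-3, Rational(1, 11))) = Mul(380, Rational(-3, 11)) = Rational(-1140, 11)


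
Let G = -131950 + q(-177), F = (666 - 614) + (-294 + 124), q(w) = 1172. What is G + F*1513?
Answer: -309312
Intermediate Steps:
F = -118 (F = 52 - 170 = -118)
G = -130778 (G = -131950 + 1172 = -130778)
G + F*1513 = -130778 - 118*1513 = -130778 - 178534 = -309312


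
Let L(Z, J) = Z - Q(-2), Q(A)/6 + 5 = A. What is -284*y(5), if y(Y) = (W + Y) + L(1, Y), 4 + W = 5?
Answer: -13916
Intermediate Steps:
Q(A) = -30 + 6*A
W = 1 (W = -4 + 5 = 1)
L(Z, J) = 42 + Z (L(Z, J) = Z - (-30 + 6*(-2)) = Z - (-30 - 12) = Z - 1*(-42) = Z + 42 = 42 + Z)
y(Y) = 44 + Y (y(Y) = (1 + Y) + (42 + 1) = (1 + Y) + 43 = 44 + Y)
-284*y(5) = -284*(44 + 5) = -284*49 = -13916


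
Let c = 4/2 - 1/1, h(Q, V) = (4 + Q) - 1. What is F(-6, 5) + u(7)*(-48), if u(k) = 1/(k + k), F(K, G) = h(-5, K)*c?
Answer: -38/7 ≈ -5.4286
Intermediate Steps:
h(Q, V) = 3 + Q
c = 1 (c = 4*(1/2) - 1*1 = 2 - 1 = 1)
F(K, G) = -2 (F(K, G) = (3 - 5)*1 = -2*1 = -2)
u(k) = 1/(2*k)
F(-6, 5) + u(7)*(-48) = -2 + ((1/2)/7)*(-48) = -2 + ((1/2)*(1/7))*(-48) = -2 + (1/14)*(-48) = -2 - 24/7 = -38/7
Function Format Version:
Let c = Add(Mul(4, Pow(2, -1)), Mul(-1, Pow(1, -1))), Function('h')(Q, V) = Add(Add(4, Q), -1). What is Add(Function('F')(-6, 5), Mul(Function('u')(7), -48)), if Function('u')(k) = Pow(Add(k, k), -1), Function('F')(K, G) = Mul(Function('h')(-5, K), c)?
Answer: Rational(-38, 7) ≈ -5.4286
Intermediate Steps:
Function('h')(Q, V) = Add(3, Q)
c = 1 (c = Add(Mul(4, Rational(1, 2)), Mul(-1, 1)) = Add(2, -1) = 1)
Function('F')(K, G) = -2 (Function('F')(K, G) = Mul(Add(3, -5), 1) = Mul(-2, 1) = -2)
Function('u')(k) = Mul(Rational(1, 2), Pow(k, -1)) (Function('u')(k) = Pow(Mul(2, k), -1) = Mul(Rational(1, 2), Pow(k, -1)))
Add(Function('F')(-6, 5), Mul(Function('u')(7), -48)) = Add(-2, Mul(Mul(Rational(1, 2), Pow(7, -1)), -48)) = Add(-2, Mul(Mul(Rational(1, 2), Rational(1, 7)), -48)) = Add(-2, Mul(Rational(1, 14), -48)) = Add(-2, Rational(-24, 7)) = Rational(-38, 7)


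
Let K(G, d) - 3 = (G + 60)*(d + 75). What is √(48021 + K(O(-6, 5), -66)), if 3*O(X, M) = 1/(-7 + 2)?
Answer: √1214085/5 ≈ 220.37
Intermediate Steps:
O(X, M) = -1/15 (O(X, M) = 1/(3*(-7 + 2)) = (⅓)/(-5) = (⅓)*(-⅕) = -1/15)
K(G, d) = 3 + (60 + G)*(75 + d) (K(G, d) = 3 + (G + 60)*(d + 75) = 3 + (60 + G)*(75 + d))
√(48021 + K(O(-6, 5), -66)) = √(48021 + (4503 + 60*(-66) + 75*(-1/15) - 1/15*(-66))) = √(48021 + (4503 - 3960 - 5 + 22/5)) = √(48021 + 2712/5) = √(242817/5) = √1214085/5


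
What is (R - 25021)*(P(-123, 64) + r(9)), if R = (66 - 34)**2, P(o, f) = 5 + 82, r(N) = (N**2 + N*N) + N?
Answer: -6191226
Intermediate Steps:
r(N) = N + 2*N**2 (r(N) = (N**2 + N**2) + N = 2*N**2 + N = N + 2*N**2)
P(o, f) = 87
R = 1024 (R = 32**2 = 1024)
(R - 25021)*(P(-123, 64) + r(9)) = (1024 - 25021)*(87 + 9*(1 + 2*9)) = -23997*(87 + 9*(1 + 18)) = -23997*(87 + 9*19) = -23997*(87 + 171) = -23997*258 = -6191226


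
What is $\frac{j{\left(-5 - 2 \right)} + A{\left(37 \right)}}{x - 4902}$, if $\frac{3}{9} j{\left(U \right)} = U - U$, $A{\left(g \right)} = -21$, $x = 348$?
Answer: $\frac{7}{1518} \approx 0.0046113$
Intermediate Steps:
$j{\left(U \right)} = 0$ ($j{\left(U \right)} = 3 \left(U - U\right) = 3 \cdot 0 = 0$)
$\frac{j{\left(-5 - 2 \right)} + A{\left(37 \right)}}{x - 4902} = \frac{0 - 21}{348 - 4902} = - \frac{21}{-4554} = \left(-21\right) \left(- \frac{1}{4554}\right) = \frac{7}{1518}$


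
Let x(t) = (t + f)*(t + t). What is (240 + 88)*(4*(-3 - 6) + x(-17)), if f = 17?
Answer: -11808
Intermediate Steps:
x(t) = 2*t*(17 + t) (x(t) = (t + 17)*(t + t) = (17 + t)*(2*t) = 2*t*(17 + t))
(240 + 88)*(4*(-3 - 6) + x(-17)) = (240 + 88)*(4*(-3 - 6) + 2*(-17)*(17 - 17)) = 328*(4*(-9) + 2*(-17)*0) = 328*(-36 + 0) = 328*(-36) = -11808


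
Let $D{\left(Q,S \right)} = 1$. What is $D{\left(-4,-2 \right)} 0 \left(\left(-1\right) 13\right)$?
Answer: $0$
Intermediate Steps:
$D{\left(-4,-2 \right)} 0 \left(\left(-1\right) 13\right) = 1 \cdot 0 \left(\left(-1\right) 13\right) = 0 \left(-13\right) = 0$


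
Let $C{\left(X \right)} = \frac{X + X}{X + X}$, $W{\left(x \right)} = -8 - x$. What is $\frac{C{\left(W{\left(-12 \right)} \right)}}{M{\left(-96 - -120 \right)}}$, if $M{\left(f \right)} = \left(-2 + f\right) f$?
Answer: $\frac{1}{528} \approx 0.0018939$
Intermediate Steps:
$M{\left(f \right)} = f \left(-2 + f\right)$
$C{\left(X \right)} = 1$ ($C{\left(X \right)} = \frac{2 X}{2 X} = 2 X \frac{1}{2 X} = 1$)
$\frac{C{\left(W{\left(-12 \right)} \right)}}{M{\left(-96 - -120 \right)}} = 1 \frac{1}{\left(-96 - -120\right) \left(-2 - -24\right)} = 1 \frac{1}{\left(-96 + 120\right) \left(-2 + \left(-96 + 120\right)\right)} = 1 \frac{1}{24 \left(-2 + 24\right)} = 1 \frac{1}{24 \cdot 22} = 1 \cdot \frac{1}{528} = \frac{1}{528}$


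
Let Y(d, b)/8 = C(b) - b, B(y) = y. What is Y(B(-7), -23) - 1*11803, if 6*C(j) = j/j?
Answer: -34853/3 ≈ -11618.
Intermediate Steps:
C(j) = ⅙ (C(j) = (j/j)/6 = (⅙)*1 = ⅙)
Y(d, b) = 4/3 - 8*b (Y(d, b) = 8*(⅙ - b) = 4/3 - 8*b)
Y(B(-7), -23) - 1*11803 = (4/3 - 8*(-23)) - 1*11803 = (4/3 + 184) - 11803 = 556/3 - 11803 = -34853/3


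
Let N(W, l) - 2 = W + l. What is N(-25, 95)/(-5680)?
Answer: -9/710 ≈ -0.012676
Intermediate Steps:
N(W, l) = 2 + W + l (N(W, l) = 2 + (W + l) = 2 + W + l)
N(-25, 95)/(-5680) = (2 - 25 + 95)/(-5680) = 72*(-1/5680) = -9/710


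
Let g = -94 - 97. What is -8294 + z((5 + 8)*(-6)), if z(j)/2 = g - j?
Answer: -8520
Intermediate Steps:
g = -191
z(j) = -382 - 2*j (z(j) = 2*(-191 - j) = -382 - 2*j)
-8294 + z((5 + 8)*(-6)) = -8294 + (-382 - 2*(5 + 8)*(-6)) = -8294 + (-382 - 26*(-6)) = -8294 + (-382 - 2*(-78)) = -8294 + (-382 + 156) = -8294 - 226 = -8520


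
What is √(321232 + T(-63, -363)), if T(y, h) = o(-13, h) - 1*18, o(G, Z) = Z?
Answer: √320851 ≈ 566.44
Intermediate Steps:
T(y, h) = -18 + h (T(y, h) = h - 1*18 = h - 18 = -18 + h)
√(321232 + T(-63, -363)) = √(321232 + (-18 - 363)) = √(321232 - 381) = √320851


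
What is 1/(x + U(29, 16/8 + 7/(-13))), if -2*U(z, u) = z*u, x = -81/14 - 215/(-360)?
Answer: -6552/172847 ≈ -0.037906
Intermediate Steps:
x = -2615/504 (x = -81*1/14 - 215*(-1/360) = -81/14 + 43/72 = -2615/504 ≈ -5.1885)
U(z, u) = -u*z/2 (U(z, u) = -z*u/2 = -u*z/2)
1/(x + U(29, 16/8 + 7/(-13))) = 1/(-2615/504 - ½*(16/8 + 7/(-13))*29) = 1/(-2615/504 - ½*(16*(⅛) + 7*(-1/13))*29) = 1/(-2615/504 - ½*(2 - 7/13)*29) = 1/(-2615/504 - ½*19/13*29) = 1/(-2615/504 - 551/26) = 1/(-172847/6552) = -6552/172847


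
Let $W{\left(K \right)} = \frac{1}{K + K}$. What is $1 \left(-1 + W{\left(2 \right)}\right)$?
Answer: $- \frac{3}{4} \approx -0.75$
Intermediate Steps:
$W{\left(K \right)} = \frac{1}{2 K}$
$1 \left(-1 + W{\left(2 \right)}\right) = 1 \left(-1 + \frac{1}{2 \cdot 2}\right) = 1 \left(-1 + \frac{1}{2} \cdot \frac{1}{2}\right) = 1 \left(-1 + \frac{1}{4}\right) = 1 \left(- \frac{3}{4}\right) = - \frac{3}{4}$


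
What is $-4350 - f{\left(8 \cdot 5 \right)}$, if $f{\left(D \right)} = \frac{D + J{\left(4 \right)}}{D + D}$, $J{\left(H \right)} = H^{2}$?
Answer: $- \frac{43507}{10} \approx -4350.7$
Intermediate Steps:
$f{\left(D \right)} = \frac{16 + D}{2 D}$ ($f{\left(D \right)} = \frac{D + 4^{2}}{D + D} = \frac{D + 16}{2 D} = \left(16 + D\right) \frac{1}{2 D} = \frac{16 + D}{2 D}$)
$-4350 - f{\left(8 \cdot 5 \right)} = -4350 - \frac{16 + 8 \cdot 5}{2 \cdot 8 \cdot 5} = -4350 - \frac{16 + 40}{2 \cdot 40} = -4350 - \frac{1}{2} \cdot \frac{1}{40} \cdot 56 = -4350 - \frac{7}{10} = - \frac{43507}{10}$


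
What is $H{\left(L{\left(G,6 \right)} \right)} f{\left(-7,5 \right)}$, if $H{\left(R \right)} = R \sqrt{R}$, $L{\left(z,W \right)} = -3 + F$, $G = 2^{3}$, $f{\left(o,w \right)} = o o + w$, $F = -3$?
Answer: $- 324 i \sqrt{6} \approx - 793.63 i$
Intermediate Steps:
$f{\left(o,w \right)} = w + o^{2}$ ($f{\left(o,w \right)} = o^{2} + w = w + o^{2}$)
$G = 8$
$L{\left(z,W \right)} = -6$ ($L{\left(z,W \right)} = -3 - 3 = -6$)
$H{\left(R \right)} = R^{\frac{3}{2}}$
$H{\left(L{\left(G,6 \right)} \right)} f{\left(-7,5 \right)} = \left(-6\right)^{\frac{3}{2}} \left(5 + \left(-7\right)^{2}\right) = - 6 i \sqrt{6} \left(5 + 49\right) = - 6 i \sqrt{6} \cdot 54 = - 324 i \sqrt{6}$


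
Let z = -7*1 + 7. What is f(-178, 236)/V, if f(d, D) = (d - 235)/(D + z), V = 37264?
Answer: -7/149056 ≈ -4.6962e-5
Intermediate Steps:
z = 0 (z = -7 + 7 = 0)
f(d, D) = (-235 + d)/D (f(d, D) = (d - 235)/(D + 0) = (-235 + d)/D)
f(-178, 236)/V = ((-235 - 178)/236)/37264 = ((1/236)*(-413))*(1/37264) = -7/4*1/37264 = -7/149056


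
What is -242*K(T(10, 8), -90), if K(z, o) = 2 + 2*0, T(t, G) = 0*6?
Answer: -484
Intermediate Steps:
T(t, G) = 0
K(z, o) = 2 (K(z, o) = 2 + 0 = 2)
-242*K(T(10, 8), -90) = -242*2 = -484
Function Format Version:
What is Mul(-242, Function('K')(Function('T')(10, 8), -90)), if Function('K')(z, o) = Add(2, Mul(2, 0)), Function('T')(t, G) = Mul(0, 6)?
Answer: -484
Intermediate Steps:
Function('T')(t, G) = 0
Function('K')(z, o) = 2 (Function('K')(z, o) = Add(2, 0) = 2)
Mul(-242, Function('K')(Function('T')(10, 8), -90)) = Mul(-242, 2) = -484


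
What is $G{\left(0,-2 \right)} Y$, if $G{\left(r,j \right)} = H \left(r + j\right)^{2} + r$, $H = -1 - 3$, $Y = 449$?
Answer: $-7184$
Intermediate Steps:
$H = -4$
$G{\left(r,j \right)} = r - 4 \left(j + r\right)^{2}$ ($G{\left(r,j \right)} = - 4 \left(r + j\right)^{2} + r = - 4 \left(j + r\right)^{2} + r = r - 4 \left(j + r\right)^{2}$)
$G{\left(0,-2 \right)} Y = \left(0 - 4 \left(-2 + 0\right)^{2}\right) 449 = \left(0 - 4 \left(-2\right)^{2}\right) 449 = \left(0 - 16\right) 449 = \left(-16\right) 449 = -7184$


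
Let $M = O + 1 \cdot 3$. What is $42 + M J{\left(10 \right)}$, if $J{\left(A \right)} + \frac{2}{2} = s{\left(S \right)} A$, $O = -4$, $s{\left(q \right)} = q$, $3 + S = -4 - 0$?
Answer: $113$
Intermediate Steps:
$S = -7$ ($S = -3 - 4 = -7$)
$M = -1$ ($M = -4 + 1 \cdot 3 = -4 + 3 = -1$)
$J{\left(A \right)} = -1 - 7 A$
$42 + M J{\left(10 \right)} = 42 - \left(-1 - 70\right) = 42 - -71 = 42 + 71 = 113$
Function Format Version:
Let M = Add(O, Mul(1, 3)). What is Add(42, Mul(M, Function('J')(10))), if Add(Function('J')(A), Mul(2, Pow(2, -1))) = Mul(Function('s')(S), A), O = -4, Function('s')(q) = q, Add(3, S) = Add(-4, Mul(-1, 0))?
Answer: 113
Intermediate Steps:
S = -7 (S = Add(-3, Add(-4, Mul(-1, 0))) = Add(-3, Add(-4, 0)) = Add(-3, -4) = -7)
M = -1 (M = Add(-4, Mul(1, 3)) = Add(-4, 3) = -1)
Function('J')(A) = Add(-1, Mul(-7, A))
Add(42, Mul(M, Function('J')(10))) = Add(42, Mul(-1, Add(-1, Mul(-7, 10)))) = Add(42, Mul(-1, Add(-1, -70))) = Add(42, Mul(-1, -71)) = Add(42, 71) = 113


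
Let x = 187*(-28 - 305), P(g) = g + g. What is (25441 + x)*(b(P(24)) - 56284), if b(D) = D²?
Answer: 1988083400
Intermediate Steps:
P(g) = 2*g
x = -62271 (x = 187*(-333) = -62271)
(25441 + x)*(b(P(24)) - 56284) = (25441 - 62271)*((2*24)² - 56284) = -36830*(48² - 56284) = -36830*(2304 - 56284) = -36830*(-53980) = 1988083400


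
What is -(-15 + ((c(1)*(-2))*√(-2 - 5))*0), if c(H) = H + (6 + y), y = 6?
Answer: 15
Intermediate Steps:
c(H) = 12 + H (c(H) = H + (6 + 6) = H + 12 = 12 + H)
-(-15 + ((c(1)*(-2))*√(-2 - 5))*0) = -(-15 + (((12 + 1)*(-2))*√(-2 - 5))*0) = -(-15 + ((13*(-2))*√(-7))*0) = -(-15 - 26*I*√7*0) = -(-15 + 0) = -1*(-15) = 15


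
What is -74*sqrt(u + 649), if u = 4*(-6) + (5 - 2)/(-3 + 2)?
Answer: -74*sqrt(622) ≈ -1845.6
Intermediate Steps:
u = -27 (u = -24 + 3/(-1) = -24 + 3*(-1) = -24 - 3 = -27)
-74*sqrt(u + 649) = -74*sqrt(-27 + 649) = -74*sqrt(622)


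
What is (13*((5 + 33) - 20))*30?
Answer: 7020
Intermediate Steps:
(13*((5 + 33) - 20))*30 = (13*(38 - 20))*30 = (13*18)*30 = 234*30 = 7020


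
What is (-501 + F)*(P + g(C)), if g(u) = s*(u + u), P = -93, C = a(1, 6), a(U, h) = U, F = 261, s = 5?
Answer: 19920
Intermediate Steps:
C = 1
g(u) = 10*u (g(u) = 5*(u + u) = 5*(2*u) = 10*u)
(-501 + F)*(P + g(C)) = (-501 + 261)*(-93 + 10*1) = -240*(-93 + 10) = -240*(-83) = 19920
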